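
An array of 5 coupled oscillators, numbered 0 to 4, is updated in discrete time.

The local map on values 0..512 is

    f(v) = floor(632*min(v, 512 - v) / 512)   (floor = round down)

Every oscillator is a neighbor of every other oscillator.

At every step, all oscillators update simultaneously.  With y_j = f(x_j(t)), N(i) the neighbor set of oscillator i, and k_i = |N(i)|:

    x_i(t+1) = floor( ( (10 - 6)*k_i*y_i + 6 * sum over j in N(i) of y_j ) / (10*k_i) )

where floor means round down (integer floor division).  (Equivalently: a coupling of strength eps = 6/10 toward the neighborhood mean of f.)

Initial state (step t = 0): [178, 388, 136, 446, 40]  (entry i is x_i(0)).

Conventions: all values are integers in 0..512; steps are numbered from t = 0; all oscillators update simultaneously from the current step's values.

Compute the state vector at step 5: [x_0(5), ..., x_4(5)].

Simulating step by step:
t=0: [178, 388, 136, 446, 40]
t=1: [155, 138, 142, 120, 112]
t=2: [171, 165, 167, 160, 157]
t=3: [204, 202, 203, 200, 199]
t=4: [248, 248, 248, 247, 247]
t=5: [305, 305, 305, 304, 304]

Answer: [305, 305, 305, 304, 304]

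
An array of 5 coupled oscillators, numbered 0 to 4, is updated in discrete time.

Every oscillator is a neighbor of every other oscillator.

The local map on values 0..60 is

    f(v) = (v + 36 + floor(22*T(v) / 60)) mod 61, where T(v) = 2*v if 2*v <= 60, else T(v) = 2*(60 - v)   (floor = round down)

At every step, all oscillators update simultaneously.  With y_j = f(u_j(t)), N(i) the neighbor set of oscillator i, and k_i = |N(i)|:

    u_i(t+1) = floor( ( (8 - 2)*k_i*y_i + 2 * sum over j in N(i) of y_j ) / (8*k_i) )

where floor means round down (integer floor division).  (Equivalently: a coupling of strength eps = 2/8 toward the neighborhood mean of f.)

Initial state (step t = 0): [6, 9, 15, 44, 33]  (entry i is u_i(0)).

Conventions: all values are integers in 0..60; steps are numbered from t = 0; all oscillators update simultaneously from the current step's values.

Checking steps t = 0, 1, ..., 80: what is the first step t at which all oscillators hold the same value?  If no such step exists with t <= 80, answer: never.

Simulating step by step:
t=0: [6, 9, 15, 44, 33]  (not all equal)
t=1: [41, 44, 10, 30, 28]  (not all equal)
t=2: [30, 30, 46, 28, 25]  (not all equal)
t=3: [26, 26, 29, 23, 20]  (not all equal)
t=4: [19, 19, 22, 15, 11]  (not all equal)
t=5: [10, 10, 14, 5, 43]  (not all equal)
t=6: [51, 51, 56, 45, 35]  (not all equal)
t=7: [31, 31, 32, 31, 29]  (not all equal)
t=8: [26, 26, 26, 26, 25]  (not all equal)
t=9: [19, 19, 19, 19, 18]  (not all equal)
t=10: [6, 6, 6, 6, 6]  (all equal)

Answer: 10
Key observation: Synchronization is absorbing here: once all oscillators are equal they stay equal, and step 10 is the first all-equal step.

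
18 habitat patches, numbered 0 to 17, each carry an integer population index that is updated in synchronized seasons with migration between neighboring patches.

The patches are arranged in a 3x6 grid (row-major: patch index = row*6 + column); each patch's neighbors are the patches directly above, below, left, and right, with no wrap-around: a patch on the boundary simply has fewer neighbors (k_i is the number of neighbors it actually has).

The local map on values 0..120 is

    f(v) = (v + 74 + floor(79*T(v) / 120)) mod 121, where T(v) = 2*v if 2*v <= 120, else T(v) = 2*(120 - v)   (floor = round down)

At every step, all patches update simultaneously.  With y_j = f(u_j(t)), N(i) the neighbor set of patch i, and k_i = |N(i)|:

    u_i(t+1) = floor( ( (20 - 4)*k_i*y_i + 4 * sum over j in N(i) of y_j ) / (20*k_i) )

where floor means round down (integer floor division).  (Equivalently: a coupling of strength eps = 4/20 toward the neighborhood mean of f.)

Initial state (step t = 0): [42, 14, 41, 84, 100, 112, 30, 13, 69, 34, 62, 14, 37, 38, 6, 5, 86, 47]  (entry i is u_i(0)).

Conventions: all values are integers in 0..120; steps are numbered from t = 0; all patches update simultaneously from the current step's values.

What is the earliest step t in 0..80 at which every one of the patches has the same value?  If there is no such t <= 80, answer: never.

Simulating step by step:
t=0: [42, 14, 41, 84, 100, 112, 30, 13, 69, 34, 62, 14, 37, 38, 6, 5, 86, 47]  (not all equal)
t=1: [52, 98, 56, 77, 79, 78, 30, 96, 84, 42, 87, 99, 36, 48, 83, 81, 82, 67]  (not all equal)
t=2: [68, 78, 82, 83, 85, 85, 30, 76, 82, 56, 81, 80, 37, 64, 82, 82, 85, 87]  (not all equal)
t=3: [82, 86, 85, 83, 84, 84, 31, 82, 84, 82, 84, 84, 41, 85, 85, 84, 84, 83]  (not all equal)
t=4: [78, 83, 83, 84, 84, 84, 33, 81, 84, 84, 84, 84, 48, 81, 84, 84, 84, 84]  (not all equal)
t=5: [80, 84, 84, 84, 84, 84, 38, 82, 84, 84, 84, 84, 62, 83, 84, 84, 84, 84]  (not all equal)
t=6: [80, 84, 84, 84, 84, 84, 50, 82, 84, 84, 84, 84, 85, 84, 84, 84, 84, 84]  (not all equal)
t=7: [83, 84, 84, 84, 84, 84, 71, 84, 84, 84, 84, 84, 82, 84, 84, 84, 84, 84]  (not all equal)
t=8: [84, 84, 84, 84, 84, 84, 87, 84, 84, 84, 84, 84, 85, 84, 84, 84, 84, 84]  (not all equal)
t=9: [83, 84, 84, 84, 84, 84, 83, 83, 84, 84, 84, 84, 83, 84, 84, 84, 84, 84]  (not all equal)
t=10: [84, 84, 84, 84, 84, 84, 84, 84, 84, 84, 84, 84, 84, 84, 84, 84, 84, 84]  (all equal)

Answer: 10
Key observation: Synchronization is absorbing here: once all patches are equal they stay equal, and step 10 is the first all-equal step.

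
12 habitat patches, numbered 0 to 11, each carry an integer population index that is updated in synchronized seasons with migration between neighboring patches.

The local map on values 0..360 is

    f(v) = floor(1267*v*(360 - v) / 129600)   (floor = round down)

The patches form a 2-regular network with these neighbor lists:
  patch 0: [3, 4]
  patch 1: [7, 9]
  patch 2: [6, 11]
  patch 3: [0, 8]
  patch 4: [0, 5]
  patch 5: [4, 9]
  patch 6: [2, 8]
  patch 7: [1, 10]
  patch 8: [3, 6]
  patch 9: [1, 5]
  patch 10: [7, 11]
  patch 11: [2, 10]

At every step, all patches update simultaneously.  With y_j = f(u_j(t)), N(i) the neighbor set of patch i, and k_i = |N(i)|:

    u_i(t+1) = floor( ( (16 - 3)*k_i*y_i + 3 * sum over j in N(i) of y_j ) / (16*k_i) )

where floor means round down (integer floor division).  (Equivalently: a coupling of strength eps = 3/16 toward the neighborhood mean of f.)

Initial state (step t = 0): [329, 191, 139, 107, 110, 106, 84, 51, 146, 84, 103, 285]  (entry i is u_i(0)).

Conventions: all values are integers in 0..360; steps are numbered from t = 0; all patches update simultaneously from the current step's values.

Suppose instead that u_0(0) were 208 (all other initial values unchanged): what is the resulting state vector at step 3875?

Answer: [296, 301, 301, 296, 296, 296, 300, 184, 296, 300, 152, 184]
Key observation: The state at step 37, [316, 302, 302, 316, 316, 316, 316, 184, 316, 316, 155, 184], reappears at step 41: the system is in a cycle of period 4 from step 37 on.  Therefore the state at step 3875 equals the state at step 37 + ((3875 - 37) mod 4) = 39, which is [296, 301, 301, 296, 296, 296, 300, 184, 296, 300, 152, 184].

Derivation:
t=0: [208, 191, 139, 107, 110, 106, 84, 51, 146, 84, 103, 285]
t=1: [300, 291, 284, 272, 271, 260, 240, 178, 293, 237, 243, 221]
t=2: [186, 215, 225, 224, 231, 255, 266, 301, 203, 272, 282, 289]
t=3: [311, 285, 282, 300, 290, 261, 255, 189, 303, 243, 209, 210]
t=4: [155, 224, 227, 171, 198, 249, 247, 304, 177, 268, 308, 298]
t=5: [310, 279, 282, 314, 308, 271, 278, 177, 311, 248, 159, 188]
t=6: [150, 233, 225, 142, 162, 230, 214, 306, 154, 262, 312, 306]
t=7: [307, 273, 284, 303, 310, 290, 304, 171, 308, 258, 148, 172]
t=8: [159, 242, 216, 166, 156, 199, 169, 306, 158, 249, 307, 305]
t=9: [312, 267, 291, 313, 311, 308, 313, 171, 312, 274, 159, 175]
t=10: [145, 247, 202, 143, 148, 162, 148, 307, 145, 224, 312, 304]
t=11: [304, 263, 297, 303, 306, 310, 306, 168, 304, 296, 149, 177]
t=12: [165, 249, 192, 167, 160, 155, 163, 308, 165, 187, 308, 302]
t=13: [313, 263, 301, 314, 312, 310, 313, 166, 314, 311, 157, 183]
t=14: [143, 245, 183, 141, 146, 150, 145, 307, 141, 157, 311, 302]
t=15: [303, 267, 301, 301, 305, 307, 304, 168, 301, 307, 151, 182]
t=16: [168, 241, 185, 172, 163, 159, 167, 307, 172, 166, 309, 301]
t=17: [314, 271, 302, 315, 313, 312, 315, 169, 315, 310, 156, 184]
t=18: [140, 234, 181, 138, 143, 146, 141, 307, 138, 158, 311, 301]
t=19: [301, 278, 301, 299, 303, 305, 302, 170, 299, 309, 151, 184]
t=20: [173, 224, 186, 177, 168, 162, 171, 305, 177, 161, 309, 301]
t=21: [315, 285, 302, 316, 314, 313, 315, 174, 315, 311, 156, 184]
t=22: [138, 212, 181, 135, 140, 143, 141, 305, 137, 153, 311, 301]
t=23: [298, 292, 301, 296, 301, 303, 302, 175, 298, 308, 151, 184]
t=24: [179, 201, 186, 184, 173, 167, 172, 303, 179, 160, 309, 301]
t=25: [316, 298, 302, 316, 315, 314, 316, 180, 316, 312, 157, 184]
t=26: [135, 189, 181, 135, 138, 141, 138, 302, 135, 148, 311, 301]
t=27: [296, 300, 301, 296, 298, 301, 300, 182, 296, 306, 152, 184]
t=28: [184, 186, 186, 185, 179, 172, 175, 302, 184, 163, 310, 301]
t=29: [316, 302, 302, 316, 316, 315, 316, 182, 316, 313, 154, 184]
t=30: [135, 181, 181, 135, 135, 138, 138, 301, 135, 145, 311, 301]
t=31: [296, 301, 301, 296, 296, 299, 300, 184, 296, 304, 152, 184]
t=32: [185, 185, 186, 185, 184, 177, 175, 301, 184, 167, 310, 301]
t=33: [316, 302, 302, 316, 316, 315, 316, 184, 316, 315, 155, 184]
t=34: [135, 181, 181, 135, 135, 137, 138, 301, 135, 141, 311, 301]
t=35: [296, 301, 301, 296, 296, 298, 300, 184, 296, 302, 152, 184]
t=36: [185, 186, 186, 185, 184, 179, 175, 301, 184, 172, 310, 301]
t=37: [316, 302, 302, 316, 316, 316, 316, 184, 316, 316, 155, 184]
t=38: [135, 181, 181, 135, 135, 135, 138, 301, 135, 138, 311, 301]
t=39: [296, 301, 301, 296, 296, 296, 300, 184, 296, 300, 152, 184]
t=40: [185, 186, 186, 185, 185, 184, 175, 301, 184, 175, 310, 301]
t=41: [316, 302, 302, 316, 316, 316, 316, 184, 316, 316, 155, 184]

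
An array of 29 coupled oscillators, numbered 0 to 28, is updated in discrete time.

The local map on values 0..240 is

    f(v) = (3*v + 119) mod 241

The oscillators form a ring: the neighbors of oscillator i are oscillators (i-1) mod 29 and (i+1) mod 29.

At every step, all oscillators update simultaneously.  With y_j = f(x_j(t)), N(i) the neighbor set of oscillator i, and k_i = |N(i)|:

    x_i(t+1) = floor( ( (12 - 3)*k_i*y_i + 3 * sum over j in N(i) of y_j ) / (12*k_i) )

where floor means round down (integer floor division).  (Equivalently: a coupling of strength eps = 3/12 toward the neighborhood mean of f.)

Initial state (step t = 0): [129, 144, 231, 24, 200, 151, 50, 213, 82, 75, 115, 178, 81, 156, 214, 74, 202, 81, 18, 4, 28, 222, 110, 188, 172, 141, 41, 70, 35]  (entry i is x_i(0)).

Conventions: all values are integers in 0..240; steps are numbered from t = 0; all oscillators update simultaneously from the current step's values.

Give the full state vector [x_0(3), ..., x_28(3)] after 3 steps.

Answer: [78, 114, 129, 130, 97, 137, 189, 104, 169, 108, 80, 64, 32, 44, 91, 213, 228, 209, 57, 122, 109, 156, 224, 229, 168, 132, 120, 126, 116]

Derivation:
t=0: [129, 144, 231, 24, 200, 151, 50, 213, 82, 75, 115, 178, 81, 156, 214, 74, 202, 81, 18, 4, 28, 222, 110, 188, 172, 141, 41, 70, 35]
t=1: [54, 65, 99, 184, 212, 100, 36, 45, 110, 120, 201, 171, 125, 98, 54, 80, 29, 112, 161, 145, 176, 97, 188, 195, 147, 64, 19, 94, 182]
t=2: [62, 81, 164, 167, 69, 165, 194, 64, 187, 234, 228, 144, 49, 135, 66, 119, 196, 201, 125, 89, 153, 172, 199, 201, 95, 84, 160, 164, 162]
t=3: [78, 114, 129, 130, 97, 137, 189, 104, 169, 108, 80, 64, 32, 44, 91, 213, 228, 209, 57, 122, 109, 156, 224, 229, 168, 132, 120, 126, 116]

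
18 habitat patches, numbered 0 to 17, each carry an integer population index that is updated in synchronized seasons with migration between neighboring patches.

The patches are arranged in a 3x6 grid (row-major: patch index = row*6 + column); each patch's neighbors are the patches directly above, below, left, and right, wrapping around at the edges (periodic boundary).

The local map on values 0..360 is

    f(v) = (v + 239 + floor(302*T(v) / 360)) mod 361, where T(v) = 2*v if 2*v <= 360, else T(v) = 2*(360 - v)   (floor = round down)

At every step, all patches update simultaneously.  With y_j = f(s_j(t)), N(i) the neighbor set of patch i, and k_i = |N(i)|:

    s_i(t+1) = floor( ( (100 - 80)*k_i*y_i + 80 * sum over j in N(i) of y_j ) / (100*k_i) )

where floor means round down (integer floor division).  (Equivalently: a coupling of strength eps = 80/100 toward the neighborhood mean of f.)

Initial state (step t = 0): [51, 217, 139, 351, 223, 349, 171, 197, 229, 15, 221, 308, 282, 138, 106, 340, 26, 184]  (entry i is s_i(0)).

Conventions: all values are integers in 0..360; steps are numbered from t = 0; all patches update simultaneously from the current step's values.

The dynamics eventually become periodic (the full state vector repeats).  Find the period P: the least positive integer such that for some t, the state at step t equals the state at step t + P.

Simulating step by step:
t=0: [51, 217, 139, 351, 223, 349, 171, 197, 229, 15, 221, 308, 282, 138, 106, 340, 26, 184]
t=1: [243, 238, 263, 270, 291, 243, 252, 318, 272, 286, 304, 308, 248, 276, 247, 248, 315, 294]
t=2: [315, 300, 306, 297, 288, 294, 296, 297, 293, 294, 277, 291, 303, 301, 304, 296, 284, 290]
t=3: [277, 275, 278, 280, 286, 281, 277, 279, 278, 284, 287, 285, 277, 277, 278, 281, 287, 283]
t=4: [293, 293, 293, 290, 289, 290, 292, 293, 292, 290, 287, 290, 293, 293, 292, 290, 288, 290]
t=5: [283, 283, 283, 284, 285, 284, 283, 283, 283, 285, 285, 285, 283, 283, 283, 285, 285, 284]
t=6: [289, 290, 289, 288, 288, 288, 289, 290, 289, 288, 288, 288, 289, 290, 289, 288, 288, 288]
t=7: [285, 285, 285, 286, 286, 286, 285, 285, 285, 286, 286, 286, 285, 285, 285, 286, 286, 286]
t=8: [288, 288, 288, 288, 288, 288, 288, 288, 288, 288, 288, 288, 288, 288, 288, 288, 288, 288]
t=9: [286, 286, 286, 286, 286, 286, 286, 286, 286, 286, 286, 286, 286, 286, 286, 286, 286, 286]
t=10: [288, 288, 288, 288, 288, 288, 288, 288, 288, 288, 288, 288, 288, 288, 288, 288, 288, 288]

Answer: 2
Key observation: The state at step 8, [288, 288, 288, 288, 288, 288, 288, 288, 288, 288, 288, 288, 288, 288, 288, 288, 288, 288], reappears at step 10 — and no state repeats earlier — so the cycle the system enters has period 2.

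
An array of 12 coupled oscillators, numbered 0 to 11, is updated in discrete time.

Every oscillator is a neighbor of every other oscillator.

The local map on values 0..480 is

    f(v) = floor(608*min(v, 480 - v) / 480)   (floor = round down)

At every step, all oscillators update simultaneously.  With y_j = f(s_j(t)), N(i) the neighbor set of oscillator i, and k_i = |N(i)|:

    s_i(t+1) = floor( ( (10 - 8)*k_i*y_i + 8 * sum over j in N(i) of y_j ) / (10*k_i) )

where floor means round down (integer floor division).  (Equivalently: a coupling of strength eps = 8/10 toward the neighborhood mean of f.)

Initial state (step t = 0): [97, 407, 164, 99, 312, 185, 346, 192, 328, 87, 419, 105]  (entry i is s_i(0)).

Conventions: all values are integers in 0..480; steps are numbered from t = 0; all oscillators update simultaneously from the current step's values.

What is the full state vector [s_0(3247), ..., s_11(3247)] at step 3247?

Answer: [231, 231, 231, 231, 231, 231, 231, 231, 231, 231, 231, 231]
Key observation: The state at step 4, [286, 286, 286, 286, 286, 286, 286, 286, 286, 286, 286, 286], reappears at step 12: the system is in a cycle of period 8 from step 4 on.  Therefore the state at step 3247 equals the state at step 4 + ((3247 - 4) mod 8) = 7, which is [231, 231, 231, 231, 231, 231, 231, 231, 231, 231, 231, 231].

Derivation:
t=0: [97, 407, 164, 99, 312, 185, 346, 192, 328, 87, 419, 105]
t=1: [154, 151, 165, 155, 166, 169, 160, 170, 163, 153, 149, 156]
t=2: [200, 200, 202, 200, 202, 202, 201, 203, 201, 200, 199, 200]
t=3: [253, 253, 254, 253, 254, 254, 253, 254, 253, 253, 253, 253]
t=4: [286, 286, 286, 286, 286, 286, 286, 286, 286, 286, 286, 286]
t=5: [245, 245, 245, 245, 245, 245, 245, 245, 245, 245, 245, 245]
t=6: [297, 297, 297, 297, 297, 297, 297, 297, 297, 297, 297, 297]
t=7: [231, 231, 231, 231, 231, 231, 231, 231, 231, 231, 231, 231]
t=8: [292, 292, 292, 292, 292, 292, 292, 292, 292, 292, 292, 292]
t=9: [238, 238, 238, 238, 238, 238, 238, 238, 238, 238, 238, 238]
t=10: [301, 301, 301, 301, 301, 301, 301, 301, 301, 301, 301, 301]
t=11: [226, 226, 226, 226, 226, 226, 226, 226, 226, 226, 226, 226]
t=12: [286, 286, 286, 286, 286, 286, 286, 286, 286, 286, 286, 286]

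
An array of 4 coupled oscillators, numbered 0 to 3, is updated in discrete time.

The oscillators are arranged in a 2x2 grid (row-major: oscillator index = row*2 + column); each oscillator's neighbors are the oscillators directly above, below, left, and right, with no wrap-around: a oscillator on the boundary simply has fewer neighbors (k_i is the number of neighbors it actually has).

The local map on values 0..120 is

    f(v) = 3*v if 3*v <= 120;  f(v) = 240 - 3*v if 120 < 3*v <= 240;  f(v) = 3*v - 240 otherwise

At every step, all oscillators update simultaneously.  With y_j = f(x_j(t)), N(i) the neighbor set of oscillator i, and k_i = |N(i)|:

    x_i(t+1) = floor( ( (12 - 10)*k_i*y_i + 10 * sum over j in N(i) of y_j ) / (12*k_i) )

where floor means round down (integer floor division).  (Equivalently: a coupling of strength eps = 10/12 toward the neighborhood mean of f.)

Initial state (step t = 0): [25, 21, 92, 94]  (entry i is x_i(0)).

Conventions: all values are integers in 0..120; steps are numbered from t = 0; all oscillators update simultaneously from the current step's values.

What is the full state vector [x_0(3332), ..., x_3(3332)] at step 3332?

Answer: [64, 32, 32, 64]
Key observation: The state at step 7, [88, 56, 56, 88], reappears at step 9: the system is in a cycle of period 2 from step 7 on.  Therefore the state at step 3332 equals the state at step 7 + ((3332 - 7) mod 2) = 8, which is [64, 32, 32, 64].

Derivation:
t=0: [25, 21, 92, 94]
t=1: [53, 59, 54, 48]
t=2: [72, 84, 86, 74]
t=3: [16, 19, 20, 15]
t=4: [56, 48, 48, 56]
t=5: [92, 76, 76, 92]
t=6: [16, 32, 32, 16]
t=7: [88, 56, 56, 88]
t=8: [64, 32, 32, 64]
t=9: [88, 56, 56, 88]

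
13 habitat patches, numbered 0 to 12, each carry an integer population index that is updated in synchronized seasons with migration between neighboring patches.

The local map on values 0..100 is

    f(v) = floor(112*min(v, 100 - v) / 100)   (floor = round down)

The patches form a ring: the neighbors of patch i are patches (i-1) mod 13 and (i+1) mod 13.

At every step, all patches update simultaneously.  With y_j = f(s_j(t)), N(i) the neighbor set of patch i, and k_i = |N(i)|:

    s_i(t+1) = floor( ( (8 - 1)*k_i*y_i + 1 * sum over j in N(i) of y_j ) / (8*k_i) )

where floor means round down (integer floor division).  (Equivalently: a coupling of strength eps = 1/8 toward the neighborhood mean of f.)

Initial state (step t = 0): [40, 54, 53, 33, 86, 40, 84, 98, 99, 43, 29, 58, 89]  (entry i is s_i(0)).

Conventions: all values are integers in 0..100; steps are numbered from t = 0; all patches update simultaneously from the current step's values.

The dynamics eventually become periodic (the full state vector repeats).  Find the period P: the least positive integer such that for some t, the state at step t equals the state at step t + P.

Simulating step by step:
t=0: [40, 54, 53, 33, 86, 40, 84, 98, 99, 43, 29, 58, 89]
t=1: [42, 50, 50, 35, 18, 40, 17, 2, 4, 44, 33, 43, 16]
t=2: [45, 55, 54, 38, 22, 40, 19, 3, 6, 45, 37, 45, 20]
t=3: [48, 50, 50, 41, 26, 41, 21, 4, 8, 46, 42, 47, 25]
t=4: [51, 55, 55, 44, 31, 42, 23, 5, 10, 48, 47, 50, 31]
t=5: [52, 50, 49, 48, 35, 44, 25, 6, 13, 50, 52, 54, 36]
t=6: [52, 55, 54, 52, 40, 47, 27, 7, 16, 53, 53, 50, 41]
t=7: [52, 50, 51, 52, 45, 50, 29, 9, 18, 49, 52, 55, 46]
t=8: [53, 55, 54, 52, 50, 54, 32, 12, 21, 51, 52, 50, 51]
t=9: [52, 50, 51, 53, 55, 50, 34, 15, 24, 52, 53, 55, 54]
t=10: [53, 55, 54, 52, 50, 54, 37, 18, 27, 51, 51, 50, 51]
t=11: [52, 50, 51, 53, 55, 50, 40, 21, 30, 52, 54, 55, 54]
t=12: [53, 55, 54, 52, 50, 54, 43, 24, 33, 51, 51, 50, 51]
t=13: [52, 50, 51, 53, 55, 51, 46, 28, 36, 52, 54, 55, 54]
t=14: [53, 55, 54, 52, 50, 53, 49, 32, 40, 52, 51, 50, 51]
t=15: [52, 50, 51, 53, 55, 52, 52, 36, 44, 52, 54, 55, 54]
t=16: [53, 55, 54, 52, 50, 52, 52, 41, 48, 52, 51, 50, 51]
t=17: [52, 50, 51, 53, 55, 53, 52, 46, 52, 53, 54, 55, 54]
t=18: [53, 55, 54, 52, 50, 51, 52, 51, 52, 52, 51, 50, 51]
t=19: [52, 50, 51, 53, 55, 54, 53, 53, 53, 53, 54, 55, 54]
t=20: [53, 55, 54, 52, 50, 51, 51, 52, 52, 51, 51, 50, 51]
t=21: [52, 50, 51, 53, 55, 54, 53, 53, 53, 53, 54, 55, 54]

Answer: 2
Key observation: The state at step 19, [52, 50, 51, 53, 55, 54, 53, 53, 53, 53, 54, 55, 54], reappears at step 21 — and no state repeats earlier — so the cycle the system enters has period 2.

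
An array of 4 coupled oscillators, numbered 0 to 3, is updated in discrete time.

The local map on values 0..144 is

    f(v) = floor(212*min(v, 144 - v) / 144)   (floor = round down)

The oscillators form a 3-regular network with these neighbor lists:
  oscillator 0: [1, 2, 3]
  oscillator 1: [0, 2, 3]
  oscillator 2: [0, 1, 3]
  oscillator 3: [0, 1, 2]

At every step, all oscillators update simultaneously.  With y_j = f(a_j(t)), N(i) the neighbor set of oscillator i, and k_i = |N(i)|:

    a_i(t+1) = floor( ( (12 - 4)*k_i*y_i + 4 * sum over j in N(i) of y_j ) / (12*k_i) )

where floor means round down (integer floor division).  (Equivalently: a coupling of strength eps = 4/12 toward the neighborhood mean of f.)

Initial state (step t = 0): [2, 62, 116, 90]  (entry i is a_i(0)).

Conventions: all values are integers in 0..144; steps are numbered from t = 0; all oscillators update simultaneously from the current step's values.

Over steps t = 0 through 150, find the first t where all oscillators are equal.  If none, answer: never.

Simulating step by step:
t=0: [2, 62, 116, 90]  (not all equal)
t=1: [24, 74, 46, 67]  (not all equal)
t=2: [53, 90, 70, 88]  (not all equal)
t=3: [81, 81, 95, 83]  (not all equal)
t=4: [89, 89, 78, 87]  (not all equal)
t=5: [82, 82, 91, 83]  (not all equal)
t=6: [89, 89, 82, 88]  (not all equal)
t=7: [81, 81, 87, 82]  (not all equal)
t=8: [90, 90, 85, 90]  (not all equal)
t=9: [79, 79, 83, 79]  (not all equal)
t=10: [94, 94, 91, 94]  (not all equal)
t=11: [73, 73, 76, 73]  (not all equal)
t=12: [103, 103, 101, 103]  (not all equal)
t=13: [60, 60, 62, 60]  (not all equal)
t=14: [88, 88, 90, 88]  (not all equal)
t=15: [81, 81, 80, 81]  (not all equal)
t=16: [92, 92, 93, 92]  (not all equal)
t=17: [75, 75, 75, 75]  (all equal)

Answer: 17
Key observation: Synchronization is absorbing here: once all oscillators are equal they stay equal, and step 17 is the first all-equal step.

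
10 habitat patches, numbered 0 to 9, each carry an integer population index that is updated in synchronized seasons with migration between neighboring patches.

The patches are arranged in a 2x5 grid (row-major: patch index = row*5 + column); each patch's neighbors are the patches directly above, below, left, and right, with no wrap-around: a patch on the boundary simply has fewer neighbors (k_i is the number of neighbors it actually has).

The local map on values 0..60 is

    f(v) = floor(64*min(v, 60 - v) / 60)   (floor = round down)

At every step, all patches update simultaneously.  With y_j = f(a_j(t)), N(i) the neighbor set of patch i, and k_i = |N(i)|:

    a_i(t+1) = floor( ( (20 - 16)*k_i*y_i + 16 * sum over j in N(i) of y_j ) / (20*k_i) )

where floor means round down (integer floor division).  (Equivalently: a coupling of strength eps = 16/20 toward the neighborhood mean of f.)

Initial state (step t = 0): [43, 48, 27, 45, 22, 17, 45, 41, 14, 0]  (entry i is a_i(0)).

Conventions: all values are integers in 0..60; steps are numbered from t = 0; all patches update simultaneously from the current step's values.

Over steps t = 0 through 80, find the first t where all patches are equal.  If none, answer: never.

Simulating step by step:
t=0: [43, 48, 27, 45, 22, 17, 45, 41, 14, 0]  (not all equal)
t=1: [15, 18, 18, 20, 11, 17, 16, 19, 12, 14]  (not all equal)
t=2: [18, 17, 19, 15, 16, 16, 18, 16, 17, 12]  (not all equal)
t=3: [17, 19, 17, 17, 14, 18, 17, 18, 15, 16]  (not all equal)
t=4: [19, 18, 18, 16, 16, 18, 19, 17, 17, 15]  (not all equal)
t=5: [19, 19, 18, 17, 16, 19, 18, 18, 17, 17]  (not all equal)
t=6: [20, 19, 19, 18, 17, 19, 19, 18, 18, 17]  (not all equal)
t=7: [20, 20, 19, 19, 18, 20, 19, 19, 18, 18]  (not all equal)
t=8: [21, 20, 20, 19, 19, 20, 20, 19, 19, 19]  (not all equal)
t=9: [21, 21, 20, 20, 20, 21, 20, 20, 20, 20]  (not all equal)
t=10: [22, 21, 21, 21, 21, 21, 21, 21, 21, 21]  (not all equal)
t=11: [22, 22, 22, 22, 22, 22, 22, 22, 22, 22]  (all equal)

Answer: 11
Key observation: Synchronization is absorbing here: once all patches are equal they stay equal, and step 11 is the first all-equal step.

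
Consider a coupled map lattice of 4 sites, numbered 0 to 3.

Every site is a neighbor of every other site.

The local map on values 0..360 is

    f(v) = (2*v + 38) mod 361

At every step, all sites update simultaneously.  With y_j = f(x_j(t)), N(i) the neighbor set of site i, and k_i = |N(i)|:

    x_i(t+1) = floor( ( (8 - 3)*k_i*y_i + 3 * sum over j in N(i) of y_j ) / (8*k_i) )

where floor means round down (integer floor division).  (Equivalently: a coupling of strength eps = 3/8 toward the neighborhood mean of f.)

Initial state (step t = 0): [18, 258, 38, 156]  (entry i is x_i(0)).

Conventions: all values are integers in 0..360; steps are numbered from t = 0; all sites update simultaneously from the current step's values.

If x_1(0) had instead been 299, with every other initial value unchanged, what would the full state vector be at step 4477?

Answer: [275, 197, 115, 233]
Key observation: The state at step 19, [176, 98, 196, 134], reappears at step 31: the system is in a cycle of period 12 from step 19 on.  Therefore the state at step 4477 equals the state at step 19 + ((4477 - 19) mod 12) = 25, which is [275, 197, 115, 233].

Derivation:
t=0: [18, 299, 38, 156]
t=1: [138, 239, 158, 276]
t=2: [288, 209, 308, 246]
t=3: [227, 148, 247, 185]
t=4: [150, 252, 170, 108]
t=5: [267, 189, 107, 225]
t=6: [186, 108, 206, 144]
t=7: [114, 216, 134, 252]
t=8: [240, 162, 260, 198]
t=9: [132, 54, 152, 90]
t=10: [277, 199, 297, 235]
t=11: [206, 128, 226, 164]
t=12: [109, 211, 129, 67]
t=13: [230, 152, 250, 188]
t=14: [157, 259, 177, 115]
t=15: [281, 203, 121, 239]
t=16: [214, 136, 234, 172]
t=17: [125, 227, 145, 83]
t=18: [262, 184, 282, 220]
t=19: [176, 98, 196, 134]
t=20: [94, 196, 114, 232]
t=21: [200, 122, 220, 158]
t=22: [142, 244, 162, 280]
t=23: [251, 173, 91, 209]
t=24: [154, 76, 174, 112]
t=25: [275, 197, 115, 233]
t=26: [202, 124, 222, 160]
t=27: [146, 248, 166, 284]
t=28: [259, 181, 99, 217]
t=29: [170, 92, 190, 128]
t=30: [82, 184, 102, 220]
t=31: [176, 98, 196, 134]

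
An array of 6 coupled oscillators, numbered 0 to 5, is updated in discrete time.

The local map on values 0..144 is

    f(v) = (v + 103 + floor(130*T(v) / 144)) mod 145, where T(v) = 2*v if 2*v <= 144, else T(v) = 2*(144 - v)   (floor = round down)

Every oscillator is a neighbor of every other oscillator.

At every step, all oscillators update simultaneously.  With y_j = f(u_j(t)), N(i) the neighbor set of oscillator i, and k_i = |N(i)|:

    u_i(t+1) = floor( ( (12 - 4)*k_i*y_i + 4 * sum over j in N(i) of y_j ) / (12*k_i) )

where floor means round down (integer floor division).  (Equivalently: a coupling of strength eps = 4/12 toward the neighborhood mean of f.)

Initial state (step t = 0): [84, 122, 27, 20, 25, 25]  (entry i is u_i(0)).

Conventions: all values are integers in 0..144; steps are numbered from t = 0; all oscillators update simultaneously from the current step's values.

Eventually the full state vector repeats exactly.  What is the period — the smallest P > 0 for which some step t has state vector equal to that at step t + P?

Simulating step by step:
t=0: [84, 122, 27, 20, 25, 25]
t=1: [18, 86, 34, 23, 31, 31]
t=2: [16, 13, 43, 24, 38, 38]
t=3: [26, 108, 71, 39, 63, 63]
t=4: [51, 112, 41, 74, 114, 114]
t=5: [98, 113, 81, 45, 113, 113]
t=6: [123, 116, 44, 90, 116, 116]
t=7: [108, 112, 86, 38, 112, 112]
t=8: [117, 114, 40, 77, 114, 114]
t=9: [112, 114, 80, 44, 114, 114]
t=10: [115, 115, 44, 88, 115, 115]
t=11: [113, 113, 87, 40, 113, 113]
t=12: [114, 114, 39, 80, 114, 114]
t=13: [114, 114, 78, 43, 114, 114]
t=14: [115, 115, 45, 86, 115, 115]
t=15: [114, 114, 89, 40, 114, 114]
t=16: [113, 113, 38, 80, 113, 113]
t=17: [114, 114, 76, 43, 114, 114]
t=18: [115, 115, 46, 86, 115, 115]
t=19: [114, 114, 91, 41, 114, 114]
t=20: [123, 123, 134, 91, 123, 123]
t=21: [119, 119, 114, 134, 119, 119]
t=22: [121, 121, 123, 114, 121, 121]
t=23: [120, 120, 119, 123, 120, 120]
t=24: [120, 120, 121, 119, 120, 120]
t=25: [121, 121, 120, 121, 121, 121]
t=26: [120, 120, 120, 120, 120, 120]
t=27: [121, 121, 121, 121, 121, 121]
t=28: [120, 120, 120, 120, 120, 120]

Answer: 2
Key observation: The state at step 26, [120, 120, 120, 120, 120, 120], reappears at step 28 — and no state repeats earlier — so the cycle the system enters has period 2.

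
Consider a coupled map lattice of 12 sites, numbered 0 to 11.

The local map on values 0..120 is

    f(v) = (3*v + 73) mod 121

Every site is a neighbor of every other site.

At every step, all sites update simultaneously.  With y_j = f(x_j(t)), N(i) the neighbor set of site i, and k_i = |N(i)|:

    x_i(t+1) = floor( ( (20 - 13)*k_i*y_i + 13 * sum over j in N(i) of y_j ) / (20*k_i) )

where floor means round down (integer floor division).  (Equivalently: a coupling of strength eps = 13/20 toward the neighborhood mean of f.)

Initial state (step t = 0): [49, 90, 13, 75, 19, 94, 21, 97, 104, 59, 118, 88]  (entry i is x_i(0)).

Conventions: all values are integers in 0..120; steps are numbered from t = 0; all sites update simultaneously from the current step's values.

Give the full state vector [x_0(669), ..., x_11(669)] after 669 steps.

Simulating step by step:
t=0: [49, 90, 13, 75, 19, 94, 21, 97, 104, 59, 118, 88]
t=1: [69, 70, 73, 57, 43, 73, 45, 41, 47, 43, 59, 68]
t=2: [48, 49, 52, 38, 61, 52, 63, 59, 64, 61, 40, 48]
t=3: [70, 71, 74, 61, 46, 74, 48, 45, 49, 46, 63, 70]
t=4: [54, 55, 58, 47, 69, 58, 70, 68, 71, 69, 48, 54]
t=5: [76, 77, 45, 70, 54, 45, 55, 53, 56, 54, 71, 76]
t=6: [77, 78, 85, 71, 93, 85, 94, 92, 94, 93, 72, 77]
t=7: [77, 78, 84, 72, 91, 84, 92, 90, 92, 91, 73, 77]
t=8: [75, 76, 81, 71, 87, 81, 88, 86, 88, 87, 72, 75]
t=9: [67, 68, 73, 64, 78, 73, 79, 77, 79, 78, 65, 67]
t=10: [43, 44, 48, 40, 52, 48, 53, 52, 53, 52, 41, 43]
t=11: [90, 91, 94, 87, 98, 94, 99, 98, 99, 98, 88, 90]
t=12: [73, 74, 76, 70, 45, 76, 46, 45, 46, 45, 71, 73]
t=13: [61, 62, 64, 59, 72, 64, 73, 72, 73, 72, 59, 61]
t=14: [24, 25, 27, 22, 34, 27, 35, 34, 35, 34, 22, 24]
t=15: [33, 34, 36, 32, 42, 36, 43, 42, 43, 42, 32, 33]
t=16: [60, 61, 62, 59, 68, 62, 68, 68, 68, 68, 59, 60]
t=17: [18, 19, 20, 17, 25, 20, 25, 25, 25, 25, 17, 18]
t=18: [12, 13, 14, 11, 18, 14, 18, 18, 18, 18, 11, 12]
t=19: [79, 79, 80, 78, 49, 80, 49, 49, 49, 49, 78, 79]
t=20: [77, 77, 78, 76, 86, 78, 86, 86, 86, 86, 76, 77]
t=21: [69, 69, 70, 69, 77, 70, 77, 77, 77, 77, 69, 69]
t=22: [45, 45, 46, 45, 52, 46, 52, 52, 52, 52, 45, 45]
t=23: [93, 93, 94, 93, 99, 94, 99, 99, 99, 99, 93, 93]
t=24: [79, 79, 80, 79, 49, 80, 49, 49, 49, 49, 79, 79]
t=25: [77, 77, 78, 77, 86, 78, 86, 86, 86, 86, 77, 77]
t=26: [70, 70, 71, 70, 78, 71, 78, 78, 78, 78, 70, 70]
t=27: [48, 48, 49, 48, 55, 49, 55, 55, 55, 55, 48, 48]
t=28: [102, 102, 103, 102, 108, 103, 108, 108, 108, 108, 102, 102]
t=29: [21, 21, 22, 21, 26, 22, 26, 26, 26, 26, 21, 21]
t=30: [19, 19, 20, 19, 24, 20, 24, 24, 24, 24, 19, 19]
t=31: [13, 13, 14, 13, 18, 14, 18, 18, 18, 18, 13, 13]
t=32: [81, 81, 81, 81, 50, 81, 50, 50, 50, 50, 81, 81]
t=33: [82, 82, 82, 82, 90, 82, 90, 90, 90, 90, 82, 82]
t=34: [84, 84, 84, 84, 91, 84, 91, 91, 91, 91, 84, 84]
t=35: [89, 89, 89, 89, 95, 89, 95, 95, 95, 95, 89, 89]
t=36: [103, 103, 103, 103, 108, 103, 108, 108, 108, 108, 103, 103]
t=37: [23, 23, 23, 23, 27, 23, 27, 27, 27, 27, 23, 23]
t=38: [24, 24, 24, 24, 28, 24, 28, 28, 28, 28, 24, 24]
t=39: [27, 27, 27, 27, 31, 27, 31, 31, 31, 31, 27, 27]
t=40: [36, 36, 36, 36, 40, 36, 40, 40, 40, 40, 36, 36]
t=41: [63, 63, 63, 63, 67, 63, 67, 67, 67, 67, 63, 63]
t=42: [23, 23, 23, 23, 27, 23, 27, 27, 27, 27, 23, 23]

Answer: [27, 27, 27, 27, 31, 27, 31, 31, 31, 31, 27, 27]
Key observation: The state at step 37, [23, 23, 23, 23, 27, 23, 27, 27, 27, 27, 23, 23], reappears at step 42: the system is in a cycle of period 5 from step 37 on.  Therefore the state at step 669 equals the state at step 37 + ((669 - 37) mod 5) = 39, which is [27, 27, 27, 27, 31, 27, 31, 31, 31, 31, 27, 27].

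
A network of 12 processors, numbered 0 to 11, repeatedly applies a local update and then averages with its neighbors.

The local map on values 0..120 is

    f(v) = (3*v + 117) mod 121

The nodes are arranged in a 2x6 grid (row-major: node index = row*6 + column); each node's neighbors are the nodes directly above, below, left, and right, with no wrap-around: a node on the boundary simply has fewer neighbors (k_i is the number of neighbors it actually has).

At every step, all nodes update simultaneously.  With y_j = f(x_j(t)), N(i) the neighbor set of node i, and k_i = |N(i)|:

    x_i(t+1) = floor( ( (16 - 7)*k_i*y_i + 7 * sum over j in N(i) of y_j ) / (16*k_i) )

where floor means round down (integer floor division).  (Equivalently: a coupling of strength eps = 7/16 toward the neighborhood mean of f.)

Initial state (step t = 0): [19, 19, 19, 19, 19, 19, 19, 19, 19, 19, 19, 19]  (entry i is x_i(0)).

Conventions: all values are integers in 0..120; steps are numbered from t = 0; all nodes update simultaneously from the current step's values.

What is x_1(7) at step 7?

Answer: x_1(7) = 34

Derivation:
t=0: [19, 19, 19, 19, 19, 19, 19, 19, 19, 19, 19, 19]
t=1: [53, 53, 53, 53, 53, 53, 53, 53, 53, 53, 53, 53]
t=2: [34, 34, 34, 34, 34, 34, 34, 34, 34, 34, 34, 34]
t=3: [98, 98, 98, 98, 98, 98, 98, 98, 98, 98, 98, 98]
t=4: [48, 48, 48, 48, 48, 48, 48, 48, 48, 48, 48, 48]
t=5: [19, 19, 19, 19, 19, 19, 19, 19, 19, 19, 19, 19]
t=6: [53, 53, 53, 53, 53, 53, 53, 53, 53, 53, 53, 53]
t=7: [34, 34, 34, 34, 34, 34, 34, 34, 34, 34, 34, 34]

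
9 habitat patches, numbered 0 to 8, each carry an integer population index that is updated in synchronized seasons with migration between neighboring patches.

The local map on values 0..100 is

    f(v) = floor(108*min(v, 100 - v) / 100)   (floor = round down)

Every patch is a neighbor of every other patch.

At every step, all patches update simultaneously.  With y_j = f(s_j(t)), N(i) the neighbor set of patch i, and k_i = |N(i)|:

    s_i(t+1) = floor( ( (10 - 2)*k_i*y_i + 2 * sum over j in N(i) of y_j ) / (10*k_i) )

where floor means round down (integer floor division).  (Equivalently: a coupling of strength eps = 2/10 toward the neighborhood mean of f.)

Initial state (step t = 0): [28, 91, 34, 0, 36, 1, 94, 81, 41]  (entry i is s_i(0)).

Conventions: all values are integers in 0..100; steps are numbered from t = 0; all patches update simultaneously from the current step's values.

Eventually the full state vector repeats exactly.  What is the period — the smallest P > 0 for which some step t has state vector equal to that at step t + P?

Simulating step by step:
t=0: [28, 91, 34, 0, 36, 1, 94, 81, 41]
t=1: [27, 11, 32, 4, 34, 5, 9, 20, 38]
t=2: [27, 13, 31, 7, 32, 8, 11, 21, 36]
t=3: [27, 15, 30, 10, 31, 11, 13, 21, 34]
t=4: [27, 17, 29, 12, 30, 13, 15, 22, 32]
t=5: [27, 19, 29, 14, 30, 16, 17, 23, 31]
t=6: [27, 20, 29, 17, 30, 18, 19, 24, 31]
t=7: [28, 21, 29, 19, 30, 20, 21, 25, 31]
t=8: [29, 23, 29, 21, 30, 22, 23, 26, 31]
t=9: [30, 24, 30, 23, 31, 24, 24, 27, 31]
t=10: [31, 25, 31, 25, 32, 25, 25, 28, 32]
t=11: [32, 27, 32, 27, 33, 27, 27, 30, 33]
t=12: [33, 29, 33, 29, 34, 29, 29, 31, 34]
t=13: [34, 31, 34, 31, 35, 31, 31, 33, 35]
t=14: [35, 33, 35, 33, 36, 33, 33, 34, 36]
t=15: [36, 35, 36, 35, 37, 35, 35, 36, 37]
t=16: [37, 37, 37, 37, 38, 37, 37, 37, 38]
t=17: [39, 39, 39, 39, 40, 39, 39, 39, 40]
t=18: [42, 42, 42, 42, 42, 42, 42, 42, 42]
t=19: [45, 45, 45, 45, 45, 45, 45, 45, 45]
t=20: [48, 48, 48, 48, 48, 48, 48, 48, 48]
t=21: [51, 51, 51, 51, 51, 51, 51, 51, 51]
t=22: [52, 52, 52, 52, 52, 52, 52, 52, 52]
t=23: [51, 51, 51, 51, 51, 51, 51, 51, 51]

Answer: 2
Key observation: The state at step 21, [51, 51, 51, 51, 51, 51, 51, 51, 51], reappears at step 23 — and no state repeats earlier — so the cycle the system enters has period 2.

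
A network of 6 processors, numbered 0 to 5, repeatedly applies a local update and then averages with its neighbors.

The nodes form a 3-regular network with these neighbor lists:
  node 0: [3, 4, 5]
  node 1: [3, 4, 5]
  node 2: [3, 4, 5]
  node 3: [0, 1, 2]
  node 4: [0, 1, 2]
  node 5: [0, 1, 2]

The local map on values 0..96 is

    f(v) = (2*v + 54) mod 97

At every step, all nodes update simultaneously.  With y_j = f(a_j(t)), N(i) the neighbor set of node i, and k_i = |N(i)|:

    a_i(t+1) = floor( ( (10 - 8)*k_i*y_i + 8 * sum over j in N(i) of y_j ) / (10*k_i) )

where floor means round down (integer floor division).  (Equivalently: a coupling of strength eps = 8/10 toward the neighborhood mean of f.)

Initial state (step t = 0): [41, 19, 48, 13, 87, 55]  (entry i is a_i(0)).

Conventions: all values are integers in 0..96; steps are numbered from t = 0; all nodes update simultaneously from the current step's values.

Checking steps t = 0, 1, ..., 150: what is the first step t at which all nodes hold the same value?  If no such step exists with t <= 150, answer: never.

Answer: 37
Key observation: Synchronization is absorbing here: once all nodes are equal they stay equal, and step 37 is the first all-equal step.

Derivation:
t=0: [41, 19, 48, 13, 87, 55]  (not all equal)
t=1: [56, 66, 58, 65, 55, 62]  (not all equal)
t=2: [76, 80, 77, 79, 75, 77]  (not all equal)
t=3: [13, 15, 14, 15, 14, 15]  (not all equal)
t=4: [82, 83, 83, 82, 82, 82]  (not all equal)
t=5: [24, 24, 24, 25, 25, 25]  (not all equal)
t=6: [6, 6, 6, 5, 5, 5]  (not all equal)
t=7: [64, 64, 64, 65, 65, 65]  (not all equal)
t=8: [86, 86, 86, 85, 85, 85]  (not all equal)
t=9: [30, 30, 30, 31, 31, 31]  (not all equal)
t=10: [18, 18, 18, 17, 17, 17]  (not all equal)
t=11: [88, 88, 88, 89, 89, 89]  (not all equal)
t=12: [37, 37, 37, 36, 36, 36]  (not all equal)
t=13: [29, 29, 29, 30, 30, 30]  (not all equal)
t=14: [16, 16, 16, 15, 15, 15]  (not all equal)
t=15: [84, 84, 84, 85, 85, 85]  (not all equal)
t=16: [29, 29, 29, 28, 28, 28]  (not all equal)
t=17: [13, 13, 13, 14, 14, 14]  (not all equal)
t=18: [81, 81, 81, 80, 80, 80]  (not all equal)
t=19: [20, 20, 20, 21, 21, 21]  (not all equal)
t=20: [95, 95, 95, 94, 94, 94]  (not all equal)
t=21: [48, 48, 48, 49, 49, 49]  (not all equal)
t=22: [54, 54, 54, 53, 53, 53]  (not all equal)
t=23: [63, 63, 63, 64, 64, 64]  (not all equal)
t=24: [84, 84, 84, 83, 83, 83]  (not all equal)
t=25: [26, 26, 26, 27, 27, 27]  (not all equal)
t=26: [10, 10, 10, 9, 9, 9]  (not all equal)
t=27: [72, 72, 72, 73, 73, 73]  (not all equal)
t=28: [5, 5, 5, 4, 4, 4]  (not all equal)
t=29: [62, 62, 62, 63, 63, 63]  (not all equal)
t=30: [82, 82, 82, 81, 81, 81]  (not all equal)
t=31: [22, 22, 22, 23, 23, 23]  (not all equal)
t=32: [2, 2, 2, 1, 1, 1]  (not all equal)
t=33: [56, 56, 56, 57, 57, 57]  (not all equal)
t=34: [70, 70, 70, 69, 69, 69]  (not all equal)
t=35: [76, 76, 76, 19, 19, 19]  (not all equal)
t=36: [76, 76, 76, 28, 28, 28]  (not all equal)
t=37: [12, 12, 12, 12, 12, 12]  (all equal)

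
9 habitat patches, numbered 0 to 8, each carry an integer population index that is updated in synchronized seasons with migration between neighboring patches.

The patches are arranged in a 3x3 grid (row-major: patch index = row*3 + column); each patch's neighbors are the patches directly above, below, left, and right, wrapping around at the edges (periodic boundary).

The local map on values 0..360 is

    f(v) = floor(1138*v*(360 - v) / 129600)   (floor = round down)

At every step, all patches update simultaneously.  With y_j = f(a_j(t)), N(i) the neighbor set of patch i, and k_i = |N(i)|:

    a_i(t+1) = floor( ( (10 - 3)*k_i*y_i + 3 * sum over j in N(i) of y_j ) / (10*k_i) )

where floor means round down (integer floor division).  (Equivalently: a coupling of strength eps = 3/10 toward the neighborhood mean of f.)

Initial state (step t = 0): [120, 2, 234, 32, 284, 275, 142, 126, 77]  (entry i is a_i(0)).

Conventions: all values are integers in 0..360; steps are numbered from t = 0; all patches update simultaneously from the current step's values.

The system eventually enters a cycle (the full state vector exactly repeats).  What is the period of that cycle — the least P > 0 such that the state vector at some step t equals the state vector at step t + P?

Answer: 2
Key observation: The state at step 18, [283, 283, 283, 283, 283, 283, 283, 283, 283], reappears at step 20 — and no state repeats earlier — so the cycle the system enters has period 2.

Derivation:
t=0: [120, 2, 234, 32, 284, 275, 142, 126, 77]
t=1: [223, 75, 229, 133, 174, 198, 249, 229, 208]
t=2: [259, 211, 260, 266, 273, 278, 249, 258, 272]
t=3: [232, 260, 228, 219, 215, 204, 236, 231, 214]
t=4: [258, 238, 262, 269, 269, 276, 259, 260, 271]
t=5: [230, 245, 224, 215, 217, 206, 226, 227, 214]
t=6: [262, 252, 266, 271, 270, 276, 266, 264, 272]
t=7: [224, 232, 219, 212, 214, 206, 218, 221, 211]
t=8: [267, 263, 270, 274, 272, 276, 271, 269, 274]
t=9: [216, 220, 212, 207, 210, 204, 211, 213, 207]
t=10: [273, 271, 275, 277, 275, 278, 275, 274, 277]
t=11: [207, 209, 205, 202, 204, 200, 204, 205, 201]
t=12: [278, 277, 278, 279, 279, 279, 279, 278, 279]
t=13: [199, 200, 199, 198, 198, 198, 198, 199, 198]
t=14: [280, 280, 280, 281, 280, 281, 281, 280, 281]
t=15: [195, 196, 195, 194, 195, 194, 194, 195, 194]
t=16: [282, 282, 282, 282, 282, 282, 282, 282, 282]
t=17: [193, 193, 193, 193, 193, 193, 193, 193, 193]
t=18: [283, 283, 283, 283, 283, 283, 283, 283, 283]
t=19: [191, 191, 191, 191, 191, 191, 191, 191, 191]
t=20: [283, 283, 283, 283, 283, 283, 283, 283, 283]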